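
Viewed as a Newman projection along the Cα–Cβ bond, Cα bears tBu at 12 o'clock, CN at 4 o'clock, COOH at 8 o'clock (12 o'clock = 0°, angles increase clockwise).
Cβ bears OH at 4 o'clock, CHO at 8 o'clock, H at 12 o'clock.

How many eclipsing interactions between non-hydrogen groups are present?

2

Non-H eclipsing pairs: CN(120°)/OH(120°); COOH(240°)/CHO(240°) — 2 interactions.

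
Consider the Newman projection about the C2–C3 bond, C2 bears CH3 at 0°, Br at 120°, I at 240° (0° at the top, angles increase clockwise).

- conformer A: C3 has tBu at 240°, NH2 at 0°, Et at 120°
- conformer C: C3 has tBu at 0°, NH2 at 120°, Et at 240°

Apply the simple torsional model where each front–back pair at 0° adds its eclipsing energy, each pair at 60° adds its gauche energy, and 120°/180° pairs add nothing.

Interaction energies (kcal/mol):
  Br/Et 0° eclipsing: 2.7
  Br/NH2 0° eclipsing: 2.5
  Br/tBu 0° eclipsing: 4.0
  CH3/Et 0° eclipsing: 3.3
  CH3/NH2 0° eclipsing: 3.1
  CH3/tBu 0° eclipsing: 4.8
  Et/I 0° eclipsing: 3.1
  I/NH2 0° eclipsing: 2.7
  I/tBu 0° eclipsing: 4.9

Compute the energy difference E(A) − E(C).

A (eclipsed): CH3–NH2 eclipsed, Br–Et eclipsed, I–tBu eclipsed; 3.1 + 2.7 + 4.9 = 10.7 kcal/mol.
C (eclipsed): CH3–tBu eclipsed, Br–NH2 eclipsed, I–Et eclipsed; 4.8 + 2.5 + 3.1 = 10.4 kcal/mol.
E(A) − E(C) = 10.7 − 10.4 = +0.3 kcal/mol.

+0.3 kcal/mol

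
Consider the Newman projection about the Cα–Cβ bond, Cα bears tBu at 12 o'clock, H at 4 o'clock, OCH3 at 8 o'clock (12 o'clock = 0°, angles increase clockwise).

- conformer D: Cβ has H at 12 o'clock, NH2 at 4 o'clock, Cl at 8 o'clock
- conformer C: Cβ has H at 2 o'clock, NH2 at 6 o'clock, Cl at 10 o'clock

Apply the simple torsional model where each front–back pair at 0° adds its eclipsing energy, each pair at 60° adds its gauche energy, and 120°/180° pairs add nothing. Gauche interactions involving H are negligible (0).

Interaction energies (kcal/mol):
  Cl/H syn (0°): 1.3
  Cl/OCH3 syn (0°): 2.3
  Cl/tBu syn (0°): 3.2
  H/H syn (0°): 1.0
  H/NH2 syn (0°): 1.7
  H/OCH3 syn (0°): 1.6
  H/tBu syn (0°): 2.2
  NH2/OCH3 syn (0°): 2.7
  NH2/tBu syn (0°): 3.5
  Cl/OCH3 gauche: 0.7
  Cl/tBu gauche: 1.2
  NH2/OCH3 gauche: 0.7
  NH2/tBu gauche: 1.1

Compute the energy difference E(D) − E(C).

+3.6 kcal/mol

D (eclipsed): tBu(0°)/H(0°) eclipsed 2.2; H(120°)/NH2(120°) eclipsed 1.7; OCH3(240°)/Cl(240°) eclipsed 2.3 → 6.2 kcal/mol.
C (staggered): tBu(0°)/Cl(300°) gauche 1.2; OCH3(240°)/NH2(180°) gauche 0.7; OCH3(240°)/Cl(300°) gauche 0.7 → 2.6 kcal/mol.
E(D) − E(C) = 6.2 − 2.6 = +3.6 kcal/mol.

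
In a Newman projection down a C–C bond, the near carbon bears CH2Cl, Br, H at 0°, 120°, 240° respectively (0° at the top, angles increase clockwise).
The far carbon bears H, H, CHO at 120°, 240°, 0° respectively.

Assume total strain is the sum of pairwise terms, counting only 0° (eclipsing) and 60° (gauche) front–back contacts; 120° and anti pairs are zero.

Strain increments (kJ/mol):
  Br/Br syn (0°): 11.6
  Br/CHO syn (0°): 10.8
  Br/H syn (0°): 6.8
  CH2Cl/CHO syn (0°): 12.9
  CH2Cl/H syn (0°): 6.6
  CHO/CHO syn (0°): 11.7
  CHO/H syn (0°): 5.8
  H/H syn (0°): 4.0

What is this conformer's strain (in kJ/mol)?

This conformer is eclipsed. CH2Cl at 0° is eclipsed with CHO at 0° (12.9); Br at 120° is eclipsed with H at 120° (6.8); H at 240° is eclipsed with H at 240° (4.0). Total 23.7 kJ/mol.

23.7 kJ/mol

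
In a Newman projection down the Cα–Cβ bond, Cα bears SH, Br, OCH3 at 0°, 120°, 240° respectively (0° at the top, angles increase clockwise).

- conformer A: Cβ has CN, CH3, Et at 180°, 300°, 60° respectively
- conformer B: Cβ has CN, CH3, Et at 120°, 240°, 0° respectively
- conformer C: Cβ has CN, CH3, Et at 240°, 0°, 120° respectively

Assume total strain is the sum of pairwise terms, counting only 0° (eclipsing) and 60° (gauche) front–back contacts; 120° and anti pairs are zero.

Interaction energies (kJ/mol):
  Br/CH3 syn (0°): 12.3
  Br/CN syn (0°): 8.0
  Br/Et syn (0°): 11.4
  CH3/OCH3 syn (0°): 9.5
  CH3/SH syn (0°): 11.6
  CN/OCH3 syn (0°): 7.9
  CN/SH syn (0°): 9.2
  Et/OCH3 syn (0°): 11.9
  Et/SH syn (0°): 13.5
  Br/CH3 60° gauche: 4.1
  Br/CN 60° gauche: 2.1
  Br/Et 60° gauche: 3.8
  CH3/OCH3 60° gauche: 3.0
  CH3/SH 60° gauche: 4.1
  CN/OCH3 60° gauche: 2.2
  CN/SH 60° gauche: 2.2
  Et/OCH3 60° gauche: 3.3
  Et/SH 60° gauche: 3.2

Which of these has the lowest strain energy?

A (staggered): SH(0°)/CH3(300°) gauche 4.1; SH(0°)/Et(60°) gauche 3.2; Br(120°)/CN(180°) gauche 2.1; Br(120°)/Et(60°) gauche 3.8; OCH3(240°)/CN(180°) gauche 2.2; OCH3(240°)/CH3(300°) gauche 3.0 → 18.4 kJ/mol.
B (eclipsed): SH(0°)/Et(0°) eclipsed 13.5; Br(120°)/CN(120°) eclipsed 8.0; OCH3(240°)/CH3(240°) eclipsed 9.5 → 31.0 kJ/mol.
C (eclipsed): SH(0°)/CH3(0°) eclipsed 11.6; Br(120°)/Et(120°) eclipsed 11.4; OCH3(240°)/CN(240°) eclipsed 7.9 → 30.9 kJ/mol.
A has the lowest total (18.4 kJ/mol).

A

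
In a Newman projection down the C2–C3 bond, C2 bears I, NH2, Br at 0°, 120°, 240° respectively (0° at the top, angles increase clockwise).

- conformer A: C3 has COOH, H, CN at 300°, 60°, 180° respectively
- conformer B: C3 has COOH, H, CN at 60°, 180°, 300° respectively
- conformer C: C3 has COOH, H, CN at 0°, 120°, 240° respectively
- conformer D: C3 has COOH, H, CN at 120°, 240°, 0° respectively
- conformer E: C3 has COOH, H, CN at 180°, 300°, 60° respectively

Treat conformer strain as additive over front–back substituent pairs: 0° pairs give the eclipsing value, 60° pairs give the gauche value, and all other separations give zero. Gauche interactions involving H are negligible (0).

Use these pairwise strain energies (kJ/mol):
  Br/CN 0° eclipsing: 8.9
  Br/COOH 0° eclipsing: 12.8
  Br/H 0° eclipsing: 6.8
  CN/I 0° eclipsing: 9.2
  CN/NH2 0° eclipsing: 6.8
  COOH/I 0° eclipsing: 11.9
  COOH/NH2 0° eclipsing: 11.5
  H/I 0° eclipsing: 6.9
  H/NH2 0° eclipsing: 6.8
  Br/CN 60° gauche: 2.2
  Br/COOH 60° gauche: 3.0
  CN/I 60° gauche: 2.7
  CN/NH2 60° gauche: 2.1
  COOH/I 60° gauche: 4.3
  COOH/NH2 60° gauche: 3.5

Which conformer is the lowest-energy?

A (staggered): I–COOH gauche, NH2–CN gauche, Br–COOH gauche, Br–CN gauche; 4.3 + 2.1 + 3.0 + 2.2 = 11.6 kJ/mol.
B (staggered): I–COOH gauche, I–CN gauche, NH2–COOH gauche, Br–CN gauche; 4.3 + 2.7 + 3.5 + 2.2 = 12.7 kJ/mol.
C (eclipsed): I–COOH eclipsed, NH2–H eclipsed, Br–CN eclipsed; 11.9 + 6.8 + 8.9 = 27.6 kJ/mol.
D (eclipsed): I–CN eclipsed, NH2–COOH eclipsed, Br–H eclipsed; 9.2 + 11.5 + 6.8 = 27.5 kJ/mol.
E (staggered): I–CN gauche, NH2–COOH gauche, NH2–CN gauche, Br–COOH gauche; 2.7 + 3.5 + 2.1 + 3.0 = 11.3 kJ/mol.
E has the lowest total (11.3 kJ/mol).

E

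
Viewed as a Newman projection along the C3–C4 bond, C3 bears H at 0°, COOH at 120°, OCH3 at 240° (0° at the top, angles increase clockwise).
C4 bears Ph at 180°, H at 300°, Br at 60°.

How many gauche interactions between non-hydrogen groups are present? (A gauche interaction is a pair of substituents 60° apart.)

Non-H gauche pairs: COOH(120°)/Ph(180°); COOH(120°)/Br(60°); OCH3(240°)/Ph(180°) — 3 interactions.

3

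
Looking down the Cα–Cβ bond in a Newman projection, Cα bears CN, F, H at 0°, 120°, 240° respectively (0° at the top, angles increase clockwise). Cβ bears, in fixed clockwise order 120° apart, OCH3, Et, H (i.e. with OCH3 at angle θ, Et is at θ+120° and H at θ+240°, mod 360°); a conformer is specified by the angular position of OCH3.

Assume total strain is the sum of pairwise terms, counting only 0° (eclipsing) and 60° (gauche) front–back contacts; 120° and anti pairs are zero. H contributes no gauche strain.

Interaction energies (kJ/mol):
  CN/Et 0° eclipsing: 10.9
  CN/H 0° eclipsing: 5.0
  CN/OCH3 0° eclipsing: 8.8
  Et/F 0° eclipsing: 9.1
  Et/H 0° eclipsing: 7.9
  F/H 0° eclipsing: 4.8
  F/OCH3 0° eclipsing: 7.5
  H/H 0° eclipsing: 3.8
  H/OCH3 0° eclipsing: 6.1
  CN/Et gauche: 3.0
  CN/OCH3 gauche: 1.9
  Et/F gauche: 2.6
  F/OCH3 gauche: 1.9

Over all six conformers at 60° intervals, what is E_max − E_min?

16.9 kJ/mol

OCH3 at 0° (eclipsed): CN(0°)/OCH3(0°) eclipsed 8.8; F(120°)/Et(120°) eclipsed 9.1; H(240°)/H(240°) eclipsed 3.8 → 21.7 kJ/mol.
OCH3 at 60° (staggered): CN(0°)/OCH3(60°) gauche 1.9; F(120°)/OCH3(60°) gauche 1.9; F(120°)/Et(180°) gauche 2.6 → 6.4 kJ/mol.
OCH3 at 120° (eclipsed): CN(0°)/H(0°) eclipsed 5.0; F(120°)/OCH3(120°) eclipsed 7.5; H(240°)/Et(240°) eclipsed 7.9 → 20.4 kJ/mol.
OCH3 at 180° (staggered): CN(0°)/Et(300°) gauche 3.0; F(120°)/OCH3(180°) gauche 1.9 → 4.9 kJ/mol.
OCH3 at 240° (eclipsed): CN(0°)/Et(0°) eclipsed 10.9; F(120°)/H(120°) eclipsed 4.8; H(240°)/OCH3(240°) eclipsed 6.1 → 21.8 kJ/mol.
OCH3 at 300° (staggered): CN(0°)/OCH3(300°) gauche 1.9; CN(0°)/Et(60°) gauche 3.0; F(120°)/Et(60°) gauche 2.6 → 7.5 kJ/mol.
Max at 240° (21.8 kJ/mol), min at 180° (4.9 kJ/mol); barrier = 16.9 kJ/mol.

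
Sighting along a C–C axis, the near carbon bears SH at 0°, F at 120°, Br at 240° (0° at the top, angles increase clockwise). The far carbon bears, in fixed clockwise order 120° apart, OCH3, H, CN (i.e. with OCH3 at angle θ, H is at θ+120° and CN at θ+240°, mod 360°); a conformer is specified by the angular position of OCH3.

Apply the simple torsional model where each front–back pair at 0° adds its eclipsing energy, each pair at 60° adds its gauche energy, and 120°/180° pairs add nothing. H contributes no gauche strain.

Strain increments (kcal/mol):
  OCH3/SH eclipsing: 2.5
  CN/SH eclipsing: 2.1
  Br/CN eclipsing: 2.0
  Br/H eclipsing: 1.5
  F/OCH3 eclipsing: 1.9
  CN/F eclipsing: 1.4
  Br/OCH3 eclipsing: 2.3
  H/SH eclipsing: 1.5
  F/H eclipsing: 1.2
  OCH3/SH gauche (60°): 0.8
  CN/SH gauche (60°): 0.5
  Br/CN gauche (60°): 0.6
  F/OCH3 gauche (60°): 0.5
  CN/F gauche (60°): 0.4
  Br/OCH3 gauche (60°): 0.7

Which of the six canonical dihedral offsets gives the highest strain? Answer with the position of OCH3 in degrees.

OCH3 at 0° (eclipsed): SH–OCH3 eclipsed, F–H eclipsed, Br–CN eclipsed; 2.5 + 1.2 + 2.0 = 5.7 kcal/mol.
OCH3 at 60° (staggered): SH–OCH3 gauche, SH–CN gauche, F–OCH3 gauche, Br–CN gauche; 0.8 + 0.5 + 0.5 + 0.6 = 2.4 kcal/mol.
OCH3 at 120° (eclipsed): SH–CN eclipsed, F–OCH3 eclipsed, Br–H eclipsed; 2.1 + 1.9 + 1.5 = 5.5 kcal/mol.
OCH3 at 180° (staggered): SH–CN gauche, F–OCH3 gauche, F–CN gauche, Br–OCH3 gauche; 0.5 + 0.5 + 0.4 + 0.7 = 2.1 kcal/mol.
OCH3 at 240° (eclipsed): SH–H eclipsed, F–CN eclipsed, Br–OCH3 eclipsed; 1.5 + 1.4 + 2.3 = 5.2 kcal/mol.
OCH3 at 300° (staggered): SH–OCH3 gauche, F–CN gauche, Br–OCH3 gauche, Br–CN gauche; 0.8 + 0.4 + 0.7 + 0.6 = 2.5 kcal/mol.
The maximum (5.7 kcal/mol) occurs with OCH3 at 0°.

0°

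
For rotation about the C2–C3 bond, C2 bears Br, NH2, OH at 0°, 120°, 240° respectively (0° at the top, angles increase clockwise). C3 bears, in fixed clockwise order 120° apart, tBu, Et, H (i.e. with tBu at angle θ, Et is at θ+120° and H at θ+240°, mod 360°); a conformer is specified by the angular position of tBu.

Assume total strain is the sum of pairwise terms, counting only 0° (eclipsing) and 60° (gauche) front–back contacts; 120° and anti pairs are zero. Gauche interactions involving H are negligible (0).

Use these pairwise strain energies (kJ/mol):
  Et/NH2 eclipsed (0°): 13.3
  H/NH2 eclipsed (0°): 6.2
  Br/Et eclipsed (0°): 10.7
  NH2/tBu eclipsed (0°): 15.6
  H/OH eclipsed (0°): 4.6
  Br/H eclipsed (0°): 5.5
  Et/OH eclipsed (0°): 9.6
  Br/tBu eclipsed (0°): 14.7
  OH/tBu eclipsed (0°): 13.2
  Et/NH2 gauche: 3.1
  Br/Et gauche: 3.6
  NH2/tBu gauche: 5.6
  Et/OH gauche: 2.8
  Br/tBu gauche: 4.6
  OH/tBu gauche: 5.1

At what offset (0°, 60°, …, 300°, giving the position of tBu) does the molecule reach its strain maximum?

0°

tBu at 0° (eclipsed): Br(0°)/tBu(0°) eclipsed 14.7; NH2(120°)/Et(120°) eclipsed 13.3; OH(240°)/H(240°) eclipsed 4.6 → 32.6 kJ/mol.
tBu at 60° (staggered): Br(0°)/tBu(60°) gauche 4.6; NH2(120°)/tBu(60°) gauche 5.6; NH2(120°)/Et(180°) gauche 3.1; OH(240°)/Et(180°) gauche 2.8 → 16.1 kJ/mol.
tBu at 120° (eclipsed): Br(0°)/H(0°) eclipsed 5.5; NH2(120°)/tBu(120°) eclipsed 15.6; OH(240°)/Et(240°) eclipsed 9.6 → 30.7 kJ/mol.
tBu at 180° (staggered): Br(0°)/Et(300°) gauche 3.6; NH2(120°)/tBu(180°) gauche 5.6; OH(240°)/tBu(180°) gauche 5.1; OH(240°)/Et(300°) gauche 2.8 → 17.1 kJ/mol.
tBu at 240° (eclipsed): Br(0°)/Et(0°) eclipsed 10.7; NH2(120°)/H(120°) eclipsed 6.2; OH(240°)/tBu(240°) eclipsed 13.2 → 30.1 kJ/mol.
tBu at 300° (staggered): Br(0°)/tBu(300°) gauche 4.6; Br(0°)/Et(60°) gauche 3.6; NH2(120°)/Et(60°) gauche 3.1; OH(240°)/tBu(300°) gauche 5.1 → 16.4 kJ/mol.
The maximum (32.6 kJ/mol) occurs with tBu at 0°.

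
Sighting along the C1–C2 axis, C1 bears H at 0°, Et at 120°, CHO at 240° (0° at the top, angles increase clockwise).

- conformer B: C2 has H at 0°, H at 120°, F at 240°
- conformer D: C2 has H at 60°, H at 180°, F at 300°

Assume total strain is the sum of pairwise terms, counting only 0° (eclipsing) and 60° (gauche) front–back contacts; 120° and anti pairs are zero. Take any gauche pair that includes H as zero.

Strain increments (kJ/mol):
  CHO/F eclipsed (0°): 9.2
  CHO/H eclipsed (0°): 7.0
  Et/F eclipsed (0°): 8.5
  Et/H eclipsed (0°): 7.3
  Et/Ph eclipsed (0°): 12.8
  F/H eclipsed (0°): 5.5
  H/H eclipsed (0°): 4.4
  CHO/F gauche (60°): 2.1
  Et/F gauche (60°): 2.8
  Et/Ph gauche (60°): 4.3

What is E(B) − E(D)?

+18.8 kJ/mol

B (eclipsed): H(0°)/H(0°) eclipsed 4.4; Et(120°)/H(120°) eclipsed 7.3; CHO(240°)/F(240°) eclipsed 9.2 → 20.9 kJ/mol.
D (staggered): CHO(240°)/F(300°) gauche 2.1 → 2.1 kJ/mol.
E(B) − E(D) = 20.9 − 2.1 = +18.8 kJ/mol.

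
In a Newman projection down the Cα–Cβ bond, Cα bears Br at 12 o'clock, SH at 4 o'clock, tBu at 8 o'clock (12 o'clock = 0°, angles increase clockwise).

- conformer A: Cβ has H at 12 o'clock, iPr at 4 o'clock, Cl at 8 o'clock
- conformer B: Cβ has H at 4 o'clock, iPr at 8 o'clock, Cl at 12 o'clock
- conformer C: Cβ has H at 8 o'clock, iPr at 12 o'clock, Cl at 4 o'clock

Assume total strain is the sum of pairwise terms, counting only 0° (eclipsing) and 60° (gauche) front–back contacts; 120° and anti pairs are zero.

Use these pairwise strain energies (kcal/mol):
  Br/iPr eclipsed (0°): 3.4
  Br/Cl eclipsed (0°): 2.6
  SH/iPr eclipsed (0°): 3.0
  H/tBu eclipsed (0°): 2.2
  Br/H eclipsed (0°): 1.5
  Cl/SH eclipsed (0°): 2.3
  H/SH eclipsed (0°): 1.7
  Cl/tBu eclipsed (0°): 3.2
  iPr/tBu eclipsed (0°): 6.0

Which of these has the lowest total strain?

A

A is eclipsed. Br at 0° is eclipsed with H at 0° (1.5); SH at 120° is eclipsed with iPr at 120° (3.0); tBu at 240° is eclipsed with Cl at 240° (3.2). Total 7.7 kcal/mol.
B is eclipsed. Br at 0° is eclipsed with Cl at 0° (2.6); SH at 120° is eclipsed with H at 120° (1.7); tBu at 240° is eclipsed with iPr at 240° (6.0). Total 10.3 kcal/mol.
C is eclipsed. Br at 0° is eclipsed with iPr at 0° (3.4); SH at 120° is eclipsed with Cl at 120° (2.3); tBu at 240° is eclipsed with H at 240° (2.2). Total 7.9 kcal/mol.
A has the lowest total (7.7 kcal/mol).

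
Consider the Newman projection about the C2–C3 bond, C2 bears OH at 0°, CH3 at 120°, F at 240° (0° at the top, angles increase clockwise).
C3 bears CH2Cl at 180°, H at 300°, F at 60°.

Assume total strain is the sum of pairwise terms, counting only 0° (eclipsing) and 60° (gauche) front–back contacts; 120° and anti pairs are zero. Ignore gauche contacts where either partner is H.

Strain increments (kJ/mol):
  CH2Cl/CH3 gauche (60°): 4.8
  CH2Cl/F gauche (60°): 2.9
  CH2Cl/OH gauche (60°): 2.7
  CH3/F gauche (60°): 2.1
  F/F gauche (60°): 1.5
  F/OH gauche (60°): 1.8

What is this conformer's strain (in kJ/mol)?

This conformer (staggered): OH(0°)/F(60°) gauche 1.8; CH3(120°)/CH2Cl(180°) gauche 4.8; CH3(120°)/F(60°) gauche 2.1; F(240°)/CH2Cl(180°) gauche 2.9 → 11.6 kJ/mol.

11.6 kJ/mol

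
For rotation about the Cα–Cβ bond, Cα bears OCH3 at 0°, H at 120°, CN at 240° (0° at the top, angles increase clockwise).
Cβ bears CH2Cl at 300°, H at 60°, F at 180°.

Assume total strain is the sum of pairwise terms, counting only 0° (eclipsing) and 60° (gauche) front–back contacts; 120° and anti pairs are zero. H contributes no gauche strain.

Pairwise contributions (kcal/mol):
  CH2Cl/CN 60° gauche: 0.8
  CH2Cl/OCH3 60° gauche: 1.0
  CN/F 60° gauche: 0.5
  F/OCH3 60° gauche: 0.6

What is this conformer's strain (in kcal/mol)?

2.3 kcal/mol

This conformer (staggered): OCH3(0°)/CH2Cl(300°) gauche 1.0; CN(240°)/CH2Cl(300°) gauche 0.8; CN(240°)/F(180°) gauche 0.5 → 2.3 kcal/mol.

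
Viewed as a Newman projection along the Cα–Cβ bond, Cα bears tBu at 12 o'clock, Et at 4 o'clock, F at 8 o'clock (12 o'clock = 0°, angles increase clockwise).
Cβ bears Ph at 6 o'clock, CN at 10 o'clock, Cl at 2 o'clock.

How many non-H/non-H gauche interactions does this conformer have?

Non-H gauche pairs: tBu(0°)/CN(300°); tBu(0°)/Cl(60°); Et(120°)/Ph(180°); Et(120°)/Cl(60°); F(240°)/Ph(180°); F(240°)/CN(300°) — 6 interactions.

6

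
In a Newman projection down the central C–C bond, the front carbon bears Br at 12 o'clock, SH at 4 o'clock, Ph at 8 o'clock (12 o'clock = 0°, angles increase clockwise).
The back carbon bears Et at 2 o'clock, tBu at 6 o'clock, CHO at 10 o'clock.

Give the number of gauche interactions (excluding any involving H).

Non-H gauche pairs: Br(0°)/Et(60°); Br(0°)/CHO(300°); SH(120°)/Et(60°); SH(120°)/tBu(180°); Ph(240°)/tBu(180°); Ph(240°)/CHO(300°) — 6 interactions.

6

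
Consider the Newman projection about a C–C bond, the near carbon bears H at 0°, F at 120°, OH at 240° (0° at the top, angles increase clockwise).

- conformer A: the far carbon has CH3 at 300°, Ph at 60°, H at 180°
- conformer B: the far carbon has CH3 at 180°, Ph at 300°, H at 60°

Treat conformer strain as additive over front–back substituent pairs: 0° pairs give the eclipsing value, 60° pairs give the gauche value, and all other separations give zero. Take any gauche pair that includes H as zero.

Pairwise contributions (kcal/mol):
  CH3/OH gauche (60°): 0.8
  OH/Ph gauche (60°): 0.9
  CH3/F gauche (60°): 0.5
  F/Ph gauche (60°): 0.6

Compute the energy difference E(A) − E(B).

-0.8 kcal/mol

A (staggered): F(120°)/Ph(60°) gauche 0.6; OH(240°)/CH3(300°) gauche 0.8 → 1.4 kcal/mol.
B (staggered): F(120°)/CH3(180°) gauche 0.5; OH(240°)/CH3(180°) gauche 0.8; OH(240°)/Ph(300°) gauche 0.9 → 2.2 kcal/mol.
E(A) − E(B) = 1.4 − 2.2 = -0.8 kcal/mol.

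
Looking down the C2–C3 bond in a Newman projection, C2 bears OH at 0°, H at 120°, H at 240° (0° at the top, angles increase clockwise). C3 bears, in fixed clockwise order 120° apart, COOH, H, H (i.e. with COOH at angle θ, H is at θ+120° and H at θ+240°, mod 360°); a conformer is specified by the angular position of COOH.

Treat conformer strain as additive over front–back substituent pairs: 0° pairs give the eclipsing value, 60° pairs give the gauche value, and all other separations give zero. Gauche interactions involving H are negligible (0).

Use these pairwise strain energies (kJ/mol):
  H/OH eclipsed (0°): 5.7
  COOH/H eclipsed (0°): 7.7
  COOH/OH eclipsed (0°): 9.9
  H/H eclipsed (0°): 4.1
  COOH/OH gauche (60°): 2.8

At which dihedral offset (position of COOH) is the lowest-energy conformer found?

180°

COOH at 0° (eclipsed): OH–COOH eclipsed, H–H eclipsed, H–H eclipsed; 9.9 + 4.1 + 4.1 = 18.1 kJ/mol.
COOH at 60° (staggered): OH–COOH gauche; 2.8 = 2.8 kJ/mol.
COOH at 120° (eclipsed): OH–H eclipsed, H–COOH eclipsed, H–H eclipsed; 5.7 + 7.7 + 4.1 = 17.5 kJ/mol.
COOH at 180° (staggered): no non-H gauche contacts → 0.0 kJ/mol.
COOH at 240° (eclipsed): OH–H eclipsed, H–H eclipsed, H–COOH eclipsed; 5.7 + 4.1 + 7.7 = 17.5 kJ/mol.
COOH at 300° (staggered): OH–COOH gauche; 2.8 = 2.8 kJ/mol.
The minimum (0.0 kJ/mol) occurs with COOH at 180°.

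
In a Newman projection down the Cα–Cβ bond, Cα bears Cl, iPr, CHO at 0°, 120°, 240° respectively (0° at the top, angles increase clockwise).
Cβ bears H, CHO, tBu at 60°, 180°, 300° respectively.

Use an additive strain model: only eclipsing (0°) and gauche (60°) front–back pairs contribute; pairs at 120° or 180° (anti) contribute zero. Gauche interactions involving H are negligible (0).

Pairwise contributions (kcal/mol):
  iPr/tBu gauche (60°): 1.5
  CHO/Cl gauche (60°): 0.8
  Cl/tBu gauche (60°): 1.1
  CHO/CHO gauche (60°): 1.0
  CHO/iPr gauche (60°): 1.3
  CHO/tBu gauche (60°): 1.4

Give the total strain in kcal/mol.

4.8 kcal/mol

This conformer (staggered): Cl(0°)/tBu(300°) gauche 1.1; iPr(120°)/CHO(180°) gauche 1.3; CHO(240°)/CHO(180°) gauche 1.0; CHO(240°)/tBu(300°) gauche 1.4 → 4.8 kcal/mol.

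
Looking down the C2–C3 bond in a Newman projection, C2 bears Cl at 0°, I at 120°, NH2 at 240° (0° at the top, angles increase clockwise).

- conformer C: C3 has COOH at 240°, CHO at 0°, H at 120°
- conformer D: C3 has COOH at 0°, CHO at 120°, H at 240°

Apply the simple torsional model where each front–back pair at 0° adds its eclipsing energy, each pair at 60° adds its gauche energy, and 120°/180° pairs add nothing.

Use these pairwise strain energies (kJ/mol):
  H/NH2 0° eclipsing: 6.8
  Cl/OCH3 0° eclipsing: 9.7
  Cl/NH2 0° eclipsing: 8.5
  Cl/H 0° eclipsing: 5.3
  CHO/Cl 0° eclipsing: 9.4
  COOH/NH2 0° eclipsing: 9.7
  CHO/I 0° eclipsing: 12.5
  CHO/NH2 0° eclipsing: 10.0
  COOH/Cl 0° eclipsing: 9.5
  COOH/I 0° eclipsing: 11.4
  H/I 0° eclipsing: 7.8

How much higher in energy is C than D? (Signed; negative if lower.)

C is eclipsed. Cl at 0° is eclipsed with CHO at 0° (9.4); I at 120° is eclipsed with H at 120° (7.8); NH2 at 240° is eclipsed with COOH at 240° (9.7). Total 26.9 kJ/mol.
D is eclipsed. Cl at 0° is eclipsed with COOH at 0° (9.5); I at 120° is eclipsed with CHO at 120° (12.5); NH2 at 240° is eclipsed with H at 240° (6.8). Total 28.8 kJ/mol.
E(C) − E(D) = 26.9 − 28.8 = -1.9 kJ/mol.

-1.9 kJ/mol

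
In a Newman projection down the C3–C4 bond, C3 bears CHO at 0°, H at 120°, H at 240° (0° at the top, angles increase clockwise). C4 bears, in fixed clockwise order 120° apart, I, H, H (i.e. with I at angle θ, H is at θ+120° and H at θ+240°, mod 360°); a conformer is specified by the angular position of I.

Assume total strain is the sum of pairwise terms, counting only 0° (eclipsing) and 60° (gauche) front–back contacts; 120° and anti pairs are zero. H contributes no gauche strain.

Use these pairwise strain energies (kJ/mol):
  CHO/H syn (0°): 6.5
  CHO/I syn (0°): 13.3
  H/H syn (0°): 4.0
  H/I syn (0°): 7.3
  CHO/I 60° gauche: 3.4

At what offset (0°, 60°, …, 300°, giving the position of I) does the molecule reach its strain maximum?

0°

I at 0° (eclipsed): CHO–I eclipsed, H–H eclipsed, H–H eclipsed; 13.3 + 4.0 + 4.0 = 21.3 kJ/mol.
I at 60° (staggered): CHO–I gauche; 3.4 = 3.4 kJ/mol.
I at 120° (eclipsed): CHO–H eclipsed, H–I eclipsed, H–H eclipsed; 6.5 + 7.3 + 4.0 = 17.8 kJ/mol.
I at 180° (staggered): no non-H gauche contacts → 0.0 kJ/mol.
I at 240° (eclipsed): CHO–H eclipsed, H–H eclipsed, H–I eclipsed; 6.5 + 4.0 + 7.3 = 17.8 kJ/mol.
I at 300° (staggered): CHO–I gauche; 3.4 = 3.4 kJ/mol.
The maximum (21.3 kJ/mol) occurs with I at 0°.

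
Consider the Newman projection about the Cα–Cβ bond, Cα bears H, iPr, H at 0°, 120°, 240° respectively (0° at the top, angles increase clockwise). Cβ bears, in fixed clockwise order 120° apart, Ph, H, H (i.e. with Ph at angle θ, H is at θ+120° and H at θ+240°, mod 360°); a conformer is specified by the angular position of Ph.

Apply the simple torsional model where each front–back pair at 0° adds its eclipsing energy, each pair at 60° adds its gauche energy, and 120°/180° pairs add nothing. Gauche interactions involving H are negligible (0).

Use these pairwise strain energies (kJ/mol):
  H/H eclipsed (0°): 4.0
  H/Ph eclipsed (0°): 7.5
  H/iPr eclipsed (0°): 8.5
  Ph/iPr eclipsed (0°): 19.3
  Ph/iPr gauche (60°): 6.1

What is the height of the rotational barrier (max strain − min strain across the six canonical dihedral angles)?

Ph at 0° (eclipsed): H–Ph eclipsed, iPr–H eclipsed, H–H eclipsed; 7.5 + 8.5 + 4.0 = 20.0 kJ/mol.
Ph at 60° (staggered): iPr–Ph gauche; 6.1 = 6.1 kJ/mol.
Ph at 120° (eclipsed): H–H eclipsed, iPr–Ph eclipsed, H–H eclipsed; 4.0 + 19.3 + 4.0 = 27.3 kJ/mol.
Ph at 180° (staggered): iPr–Ph gauche; 6.1 = 6.1 kJ/mol.
Ph at 240° (eclipsed): H–H eclipsed, iPr–H eclipsed, H–Ph eclipsed; 4.0 + 8.5 + 7.5 = 20.0 kJ/mol.
Ph at 300° (staggered): no non-H gauche contacts → 0.0 kJ/mol.
Max at 120° (27.3 kJ/mol), min at 300° (0.0 kJ/mol); barrier = 27.3 kJ/mol.

27.3 kJ/mol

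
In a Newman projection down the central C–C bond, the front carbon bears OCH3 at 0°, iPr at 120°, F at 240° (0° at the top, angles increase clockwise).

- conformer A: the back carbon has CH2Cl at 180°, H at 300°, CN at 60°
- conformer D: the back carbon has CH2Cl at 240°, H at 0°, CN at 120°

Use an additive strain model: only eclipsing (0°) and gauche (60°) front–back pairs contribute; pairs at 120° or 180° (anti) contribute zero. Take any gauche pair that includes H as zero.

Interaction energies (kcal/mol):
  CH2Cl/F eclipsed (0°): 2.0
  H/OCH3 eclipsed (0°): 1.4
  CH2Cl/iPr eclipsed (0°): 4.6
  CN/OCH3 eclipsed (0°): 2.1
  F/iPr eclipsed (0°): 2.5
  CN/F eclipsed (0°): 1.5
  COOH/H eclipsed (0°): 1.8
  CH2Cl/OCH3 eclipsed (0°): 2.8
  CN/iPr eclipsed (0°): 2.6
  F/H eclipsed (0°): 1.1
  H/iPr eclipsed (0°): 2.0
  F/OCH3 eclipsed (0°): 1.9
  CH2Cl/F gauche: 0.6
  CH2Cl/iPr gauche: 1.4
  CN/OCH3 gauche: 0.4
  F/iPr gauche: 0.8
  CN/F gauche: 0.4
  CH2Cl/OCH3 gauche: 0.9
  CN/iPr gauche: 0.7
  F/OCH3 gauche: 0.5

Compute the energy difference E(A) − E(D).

A is staggered. OCH3 at 0° is gauche with CN at 60° (0.4); iPr at 120° is gauche with CH2Cl at 180° (1.4); iPr at 120° is gauche with CN at 60° (0.7); F at 240° is gauche with CH2Cl at 180° (0.6). Total 3.1 kcal/mol.
D is eclipsed. OCH3 at 0° is eclipsed with H at 0° (1.4); iPr at 120° is eclipsed with CN at 120° (2.6); F at 240° is eclipsed with CH2Cl at 240° (2.0). Total 6.0 kcal/mol.
E(A) − E(D) = 3.1 − 6.0 = -2.9 kcal/mol.

-2.9 kcal/mol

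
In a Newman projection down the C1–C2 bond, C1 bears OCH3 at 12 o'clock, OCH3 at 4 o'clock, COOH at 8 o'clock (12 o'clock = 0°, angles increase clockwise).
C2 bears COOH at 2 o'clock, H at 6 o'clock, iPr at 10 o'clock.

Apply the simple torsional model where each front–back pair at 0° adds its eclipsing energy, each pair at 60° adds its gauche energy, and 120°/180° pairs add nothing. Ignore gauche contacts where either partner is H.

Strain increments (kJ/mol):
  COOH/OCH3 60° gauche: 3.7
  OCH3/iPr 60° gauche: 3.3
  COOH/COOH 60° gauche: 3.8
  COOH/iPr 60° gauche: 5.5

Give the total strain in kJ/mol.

This conformer (staggered): OCH3(0°)/COOH(60°) gauche 3.7; OCH3(0°)/iPr(300°) gauche 3.3; OCH3(120°)/COOH(60°) gauche 3.7; COOH(240°)/iPr(300°) gauche 5.5 → 16.2 kJ/mol.

16.2 kJ/mol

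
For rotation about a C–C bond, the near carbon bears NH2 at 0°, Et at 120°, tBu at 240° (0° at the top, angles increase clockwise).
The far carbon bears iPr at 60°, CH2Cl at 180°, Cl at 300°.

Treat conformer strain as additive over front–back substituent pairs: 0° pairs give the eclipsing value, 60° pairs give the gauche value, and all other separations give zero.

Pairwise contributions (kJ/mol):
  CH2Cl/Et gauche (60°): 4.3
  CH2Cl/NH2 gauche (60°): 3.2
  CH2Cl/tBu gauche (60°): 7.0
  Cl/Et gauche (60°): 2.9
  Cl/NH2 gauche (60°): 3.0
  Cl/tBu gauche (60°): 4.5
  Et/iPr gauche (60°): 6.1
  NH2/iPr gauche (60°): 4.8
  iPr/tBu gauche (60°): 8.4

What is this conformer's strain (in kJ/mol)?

29.7 kJ/mol

This conformer is staggered. NH2 at 0° is gauche with iPr at 60° (4.8); NH2 at 0° is gauche with Cl at 300° (3.0); Et at 120° is gauche with iPr at 60° (6.1); Et at 120° is gauche with CH2Cl at 180° (4.3); tBu at 240° is gauche with CH2Cl at 180° (7.0); tBu at 240° is gauche with Cl at 300° (4.5). Total 29.7 kJ/mol.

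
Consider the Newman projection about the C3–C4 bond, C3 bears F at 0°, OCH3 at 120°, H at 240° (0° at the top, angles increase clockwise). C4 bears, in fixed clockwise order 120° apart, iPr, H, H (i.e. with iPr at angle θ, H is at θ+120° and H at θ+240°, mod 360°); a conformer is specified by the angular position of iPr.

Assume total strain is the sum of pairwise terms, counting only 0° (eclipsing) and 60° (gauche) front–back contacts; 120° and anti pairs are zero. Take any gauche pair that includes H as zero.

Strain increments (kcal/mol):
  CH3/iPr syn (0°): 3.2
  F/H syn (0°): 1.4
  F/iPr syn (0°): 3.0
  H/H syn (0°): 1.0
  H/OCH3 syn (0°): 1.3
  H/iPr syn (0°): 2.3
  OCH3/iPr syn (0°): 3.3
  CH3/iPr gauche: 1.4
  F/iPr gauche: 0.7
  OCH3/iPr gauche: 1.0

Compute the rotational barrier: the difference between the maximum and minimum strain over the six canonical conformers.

5.0 kcal/mol

iPr at 0° (eclipsed): F–iPr eclipsed, OCH3–H eclipsed, H–H eclipsed; 3.0 + 1.3 + 1.0 = 5.3 kcal/mol.
iPr at 60° (staggered): F–iPr gauche, OCH3–iPr gauche; 0.7 + 1.0 = 1.7 kcal/mol.
iPr at 120° (eclipsed): F–H eclipsed, OCH3–iPr eclipsed, H–H eclipsed; 1.4 + 3.3 + 1.0 = 5.7 kcal/mol.
iPr at 180° (staggered): OCH3–iPr gauche; 1.0 = 1.0 kcal/mol.
iPr at 240° (eclipsed): F–H eclipsed, OCH3–H eclipsed, H–iPr eclipsed; 1.4 + 1.3 + 2.3 = 5.0 kcal/mol.
iPr at 300° (staggered): F–iPr gauche; 0.7 = 0.7 kcal/mol.
Max at 120° (5.7 kcal/mol), min at 300° (0.7 kcal/mol); barrier = 5.0 kcal/mol.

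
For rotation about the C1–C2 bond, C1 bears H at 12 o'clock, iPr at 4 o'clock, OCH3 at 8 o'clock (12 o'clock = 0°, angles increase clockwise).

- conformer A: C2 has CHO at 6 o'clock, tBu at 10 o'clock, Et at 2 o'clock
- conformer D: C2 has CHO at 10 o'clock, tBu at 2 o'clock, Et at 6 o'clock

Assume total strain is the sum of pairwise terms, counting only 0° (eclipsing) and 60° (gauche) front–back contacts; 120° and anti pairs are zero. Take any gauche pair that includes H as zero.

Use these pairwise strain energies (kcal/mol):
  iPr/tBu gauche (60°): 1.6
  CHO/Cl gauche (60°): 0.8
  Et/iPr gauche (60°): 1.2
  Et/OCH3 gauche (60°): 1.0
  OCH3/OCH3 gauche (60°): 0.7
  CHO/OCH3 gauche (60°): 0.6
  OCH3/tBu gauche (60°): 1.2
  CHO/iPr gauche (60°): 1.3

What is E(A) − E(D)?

-0.1 kcal/mol

A (staggered): iPr–CHO gauche, iPr–Et gauche, OCH3–CHO gauche, OCH3–tBu gauche; 1.3 + 1.2 + 0.6 + 1.2 = 4.3 kcal/mol.
D (staggered): iPr–tBu gauche, iPr–Et gauche, OCH3–CHO gauche, OCH3–Et gauche; 1.6 + 1.2 + 0.6 + 1.0 = 4.4 kcal/mol.
E(A) − E(D) = 4.3 − 4.4 = -0.1 kcal/mol.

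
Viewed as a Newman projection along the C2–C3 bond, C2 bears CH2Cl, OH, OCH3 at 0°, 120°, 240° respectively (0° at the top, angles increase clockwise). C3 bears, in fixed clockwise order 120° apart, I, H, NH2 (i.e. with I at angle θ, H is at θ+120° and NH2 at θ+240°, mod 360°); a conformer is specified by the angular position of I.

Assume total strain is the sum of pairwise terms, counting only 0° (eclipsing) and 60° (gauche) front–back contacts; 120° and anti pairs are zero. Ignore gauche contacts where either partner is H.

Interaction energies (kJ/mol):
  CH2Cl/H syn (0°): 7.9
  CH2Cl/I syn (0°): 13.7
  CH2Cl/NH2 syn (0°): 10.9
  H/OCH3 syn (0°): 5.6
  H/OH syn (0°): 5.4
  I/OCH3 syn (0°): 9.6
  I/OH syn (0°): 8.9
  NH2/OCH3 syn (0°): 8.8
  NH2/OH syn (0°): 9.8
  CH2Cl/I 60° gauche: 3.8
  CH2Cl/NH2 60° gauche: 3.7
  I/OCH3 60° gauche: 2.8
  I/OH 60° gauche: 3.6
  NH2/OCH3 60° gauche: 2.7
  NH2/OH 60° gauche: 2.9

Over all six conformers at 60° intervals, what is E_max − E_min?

I at 0° (eclipsed): CH2Cl(0°)/I(0°) eclipsed 13.7; OH(120°)/H(120°) eclipsed 5.4; OCH3(240°)/NH2(240°) eclipsed 8.8 → 27.9 kJ/mol.
I at 60° (staggered): CH2Cl(0°)/I(60°) gauche 3.8; CH2Cl(0°)/NH2(300°) gauche 3.7; OH(120°)/I(60°) gauche 3.6; OCH3(240°)/NH2(300°) gauche 2.7 → 13.8 kJ/mol.
I at 120° (eclipsed): CH2Cl(0°)/NH2(0°) eclipsed 10.9; OH(120°)/I(120°) eclipsed 8.9; OCH3(240°)/H(240°) eclipsed 5.6 → 25.4 kJ/mol.
I at 180° (staggered): CH2Cl(0°)/NH2(60°) gauche 3.7; OH(120°)/I(180°) gauche 3.6; OH(120°)/NH2(60°) gauche 2.9; OCH3(240°)/I(180°) gauche 2.8 → 13.0 kJ/mol.
I at 240° (eclipsed): CH2Cl(0°)/H(0°) eclipsed 7.9; OH(120°)/NH2(120°) eclipsed 9.8; OCH3(240°)/I(240°) eclipsed 9.6 → 27.3 kJ/mol.
I at 300° (staggered): CH2Cl(0°)/I(300°) gauche 3.8; OH(120°)/NH2(180°) gauche 2.9; OCH3(240°)/I(300°) gauche 2.8; OCH3(240°)/NH2(180°) gauche 2.7 → 12.2 kJ/mol.
Max at 0° (27.9 kJ/mol), min at 300° (12.2 kJ/mol); barrier = 15.7 kJ/mol.

15.7 kJ/mol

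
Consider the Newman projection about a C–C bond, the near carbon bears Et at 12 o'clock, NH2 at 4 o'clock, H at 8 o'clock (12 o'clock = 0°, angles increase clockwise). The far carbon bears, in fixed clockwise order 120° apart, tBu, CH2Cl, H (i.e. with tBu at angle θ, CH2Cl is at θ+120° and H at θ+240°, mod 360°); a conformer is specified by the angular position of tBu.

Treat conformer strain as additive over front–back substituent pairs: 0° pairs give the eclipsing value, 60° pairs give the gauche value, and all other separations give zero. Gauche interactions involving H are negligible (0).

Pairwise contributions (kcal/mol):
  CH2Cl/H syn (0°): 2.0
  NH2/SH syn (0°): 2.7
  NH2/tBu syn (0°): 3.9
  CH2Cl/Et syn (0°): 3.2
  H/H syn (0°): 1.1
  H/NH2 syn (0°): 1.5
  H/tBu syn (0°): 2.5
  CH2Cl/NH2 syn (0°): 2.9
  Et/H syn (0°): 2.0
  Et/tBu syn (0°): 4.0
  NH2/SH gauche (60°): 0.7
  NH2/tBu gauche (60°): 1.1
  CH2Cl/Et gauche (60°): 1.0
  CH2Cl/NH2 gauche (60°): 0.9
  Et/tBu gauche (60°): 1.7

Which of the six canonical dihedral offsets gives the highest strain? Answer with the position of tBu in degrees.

0°

tBu at 0° is eclipsed. Et at 0° is eclipsed with tBu at 0° (4.0); NH2 at 120° is eclipsed with CH2Cl at 120° (2.9); H at 240° is eclipsed with H at 240° (1.1). Total 8.0 kcal/mol.
tBu at 60° is staggered. Et at 0° is gauche with tBu at 60° (1.7); NH2 at 120° is gauche with tBu at 60° (1.1); NH2 at 120° is gauche with CH2Cl at 180° (0.9). Total 3.7 kcal/mol.
tBu at 120° is eclipsed. Et at 0° is eclipsed with H at 0° (2.0); NH2 at 120° is eclipsed with tBu at 120° (3.9); H at 240° is eclipsed with CH2Cl at 240° (2.0). Total 7.9 kcal/mol.
tBu at 180° is staggered. Et at 0° is gauche with CH2Cl at 300° (1.0); NH2 at 120° is gauche with tBu at 180° (1.1). Total 2.1 kcal/mol.
tBu at 240° is eclipsed. Et at 0° is eclipsed with CH2Cl at 0° (3.2); NH2 at 120° is eclipsed with H at 120° (1.5); H at 240° is eclipsed with tBu at 240° (2.5). Total 7.2 kcal/mol.
tBu at 300° is staggered. Et at 0° is gauche with tBu at 300° (1.7); Et at 0° is gauche with CH2Cl at 60° (1.0); NH2 at 120° is gauche with CH2Cl at 60° (0.9). Total 3.6 kcal/mol.
The maximum (8.0 kcal/mol) occurs with tBu at 0°.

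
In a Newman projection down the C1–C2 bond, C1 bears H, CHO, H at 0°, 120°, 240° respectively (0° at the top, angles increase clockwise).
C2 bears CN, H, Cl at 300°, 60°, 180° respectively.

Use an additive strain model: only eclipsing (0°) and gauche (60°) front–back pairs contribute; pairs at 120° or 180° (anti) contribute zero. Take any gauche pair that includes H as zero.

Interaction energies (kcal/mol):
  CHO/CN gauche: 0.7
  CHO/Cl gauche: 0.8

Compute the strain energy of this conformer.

0.8 kcal/mol

This conformer (staggered): CHO(120°)/Cl(180°) gauche 0.8 → 0.8 kcal/mol.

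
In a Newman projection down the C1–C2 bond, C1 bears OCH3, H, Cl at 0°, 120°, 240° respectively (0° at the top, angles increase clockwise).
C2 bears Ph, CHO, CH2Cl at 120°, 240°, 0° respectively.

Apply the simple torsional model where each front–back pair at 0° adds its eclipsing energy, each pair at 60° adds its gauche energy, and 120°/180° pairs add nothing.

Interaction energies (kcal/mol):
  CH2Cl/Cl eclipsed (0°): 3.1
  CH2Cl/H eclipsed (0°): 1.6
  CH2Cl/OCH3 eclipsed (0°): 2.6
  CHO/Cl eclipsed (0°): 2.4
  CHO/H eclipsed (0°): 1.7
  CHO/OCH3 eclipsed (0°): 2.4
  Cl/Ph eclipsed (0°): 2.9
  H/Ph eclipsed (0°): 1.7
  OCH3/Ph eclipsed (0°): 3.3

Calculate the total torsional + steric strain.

6.7 kcal/mol

This conformer (eclipsed): OCH3–CH2Cl eclipsed, H–Ph eclipsed, Cl–CHO eclipsed; 2.6 + 1.7 + 2.4 = 6.7 kcal/mol.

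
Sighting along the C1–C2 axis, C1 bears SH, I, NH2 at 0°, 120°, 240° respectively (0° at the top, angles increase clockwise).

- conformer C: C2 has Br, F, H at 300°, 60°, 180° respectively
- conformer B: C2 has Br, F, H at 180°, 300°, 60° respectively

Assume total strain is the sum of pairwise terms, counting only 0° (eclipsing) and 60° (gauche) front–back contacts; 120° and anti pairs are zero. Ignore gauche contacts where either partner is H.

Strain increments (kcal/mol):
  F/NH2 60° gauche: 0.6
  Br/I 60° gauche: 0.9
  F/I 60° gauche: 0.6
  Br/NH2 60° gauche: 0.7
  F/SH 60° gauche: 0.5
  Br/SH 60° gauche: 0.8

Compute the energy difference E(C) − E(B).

-0.1 kcal/mol

C is staggered. SH at 0° is gauche with Br at 300° (0.8); SH at 0° is gauche with F at 60° (0.5); I at 120° is gauche with F at 60° (0.6); NH2 at 240° is gauche with Br at 300° (0.7). Total 2.6 kcal/mol.
B is staggered. SH at 0° is gauche with F at 300° (0.5); I at 120° is gauche with Br at 180° (0.9); NH2 at 240° is gauche with Br at 180° (0.7); NH2 at 240° is gauche with F at 300° (0.6). Total 2.7 kcal/mol.
E(C) − E(B) = 2.6 − 2.7 = -0.1 kcal/mol.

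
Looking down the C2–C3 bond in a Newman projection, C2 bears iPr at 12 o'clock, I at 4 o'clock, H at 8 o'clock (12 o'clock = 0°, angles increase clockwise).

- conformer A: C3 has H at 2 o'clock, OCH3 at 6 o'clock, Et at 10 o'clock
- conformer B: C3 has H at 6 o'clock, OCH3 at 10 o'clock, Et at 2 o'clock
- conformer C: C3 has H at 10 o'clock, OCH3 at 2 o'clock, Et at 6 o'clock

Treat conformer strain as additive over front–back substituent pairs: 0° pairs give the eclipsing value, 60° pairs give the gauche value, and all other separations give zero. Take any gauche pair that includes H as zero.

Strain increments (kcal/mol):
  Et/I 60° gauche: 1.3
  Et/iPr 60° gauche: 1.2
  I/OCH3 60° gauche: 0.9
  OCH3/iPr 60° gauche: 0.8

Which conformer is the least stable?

A (staggered): iPr–Et gauche, I–OCH3 gauche; 1.2 + 0.9 = 2.1 kcal/mol.
B (staggered): iPr–OCH3 gauche, iPr–Et gauche, I–Et gauche; 0.8 + 1.2 + 1.3 = 3.3 kcal/mol.
C (staggered): iPr–OCH3 gauche, I–OCH3 gauche, I–Et gauche; 0.8 + 0.9 + 1.3 = 3.0 kcal/mol.
B has the highest total (3.3 kcal/mol).

B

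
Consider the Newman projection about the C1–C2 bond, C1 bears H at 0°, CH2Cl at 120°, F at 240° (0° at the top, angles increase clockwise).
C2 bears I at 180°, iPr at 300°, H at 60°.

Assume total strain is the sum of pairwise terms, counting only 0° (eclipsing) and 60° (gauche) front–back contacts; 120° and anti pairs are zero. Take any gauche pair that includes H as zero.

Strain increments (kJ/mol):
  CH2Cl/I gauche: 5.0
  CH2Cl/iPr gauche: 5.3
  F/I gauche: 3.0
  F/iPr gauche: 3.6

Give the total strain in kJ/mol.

11.6 kJ/mol

This conformer is staggered. CH2Cl at 120° is gauche with I at 180° (5.0); F at 240° is gauche with I at 180° (3.0); F at 240° is gauche with iPr at 300° (3.6). Total 11.6 kJ/mol.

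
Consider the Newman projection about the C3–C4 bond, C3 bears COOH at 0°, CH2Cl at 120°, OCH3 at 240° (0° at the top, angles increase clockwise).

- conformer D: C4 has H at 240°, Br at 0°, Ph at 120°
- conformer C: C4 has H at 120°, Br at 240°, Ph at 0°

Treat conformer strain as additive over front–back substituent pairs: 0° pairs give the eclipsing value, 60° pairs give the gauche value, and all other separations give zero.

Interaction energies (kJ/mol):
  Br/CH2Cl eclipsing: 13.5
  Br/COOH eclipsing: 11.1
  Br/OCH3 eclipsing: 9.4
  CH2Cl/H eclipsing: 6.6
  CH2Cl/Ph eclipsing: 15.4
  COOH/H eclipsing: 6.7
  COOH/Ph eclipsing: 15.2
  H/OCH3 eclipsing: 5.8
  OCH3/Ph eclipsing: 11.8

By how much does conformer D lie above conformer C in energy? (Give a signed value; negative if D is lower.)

+1.1 kJ/mol

D (eclipsed): COOH–Br eclipsed, CH2Cl–Ph eclipsed, OCH3–H eclipsed; 11.1 + 15.4 + 5.8 = 32.3 kJ/mol.
C (eclipsed): COOH–Ph eclipsed, CH2Cl–H eclipsed, OCH3–Br eclipsed; 15.2 + 6.6 + 9.4 = 31.2 kJ/mol.
E(D) − E(C) = 32.3 − 31.2 = +1.1 kJ/mol.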